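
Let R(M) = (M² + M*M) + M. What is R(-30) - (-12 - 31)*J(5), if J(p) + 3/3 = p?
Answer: 1942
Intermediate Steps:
J(p) = -1 + p
R(M) = M + 2*M² (R(M) = (M² + M²) + M = 2*M² + M = M + 2*M²)
R(-30) - (-12 - 31)*J(5) = -30*(1 + 2*(-30)) - (-12 - 31)*(-1 + 5) = -30*(1 - 60) - (-43)*4 = -30*(-59) - 1*(-172) = 1770 + 172 = 1942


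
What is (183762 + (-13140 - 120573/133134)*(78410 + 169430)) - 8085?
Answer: -72262170298167/22189 ≈ -3.2567e+9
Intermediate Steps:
(183762 + (-13140 - 120573/133134)*(78410 + 169430)) - 8085 = (183762 + (-13140 - 120573*1/133134)*247840) - 8085 = (183762 + (-13140 - 40191/44378)*247840) - 8085 = (183762 - 583167111/44378*247840) - 8085 = (183762 - 72266068395120/22189) - 8085 = -72261990900102/22189 - 8085 = -72262170298167/22189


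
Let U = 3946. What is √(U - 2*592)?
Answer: √2762 ≈ 52.555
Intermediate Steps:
√(U - 2*592) = √(3946 - 2*592) = √(3946 - 1184) = √2762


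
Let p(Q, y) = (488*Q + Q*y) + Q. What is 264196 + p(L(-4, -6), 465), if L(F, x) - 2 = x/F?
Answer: 267535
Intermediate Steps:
L(F, x) = 2 + x/F
p(Q, y) = 489*Q + Q*y
264196 + p(L(-4, -6), 465) = 264196 + (2 - 6/(-4))*(489 + 465) = 264196 + (2 - 6*(-1/4))*954 = 264196 + (2 + 3/2)*954 = 264196 + (7/2)*954 = 264196 + 3339 = 267535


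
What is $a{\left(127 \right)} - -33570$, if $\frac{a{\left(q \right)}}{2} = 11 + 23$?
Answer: $33638$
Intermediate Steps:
$a{\left(q \right)} = 68$ ($a{\left(q \right)} = 2 \left(11 + 23\right) = 2 \cdot 34 = 68$)
$a{\left(127 \right)} - -33570 = 68 - -33570 = 68 + 33570 = 33638$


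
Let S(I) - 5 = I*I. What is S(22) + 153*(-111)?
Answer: -16494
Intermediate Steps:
S(I) = 5 + I² (S(I) = 5 + I*I = 5 + I²)
S(22) + 153*(-111) = (5 + 22²) + 153*(-111) = (5 + 484) - 16983 = 489 - 16983 = -16494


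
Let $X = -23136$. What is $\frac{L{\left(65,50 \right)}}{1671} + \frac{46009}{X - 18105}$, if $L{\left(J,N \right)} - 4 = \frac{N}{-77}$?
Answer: $- \frac{1969733275}{1768785249} \approx -1.1136$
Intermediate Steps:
$L{\left(J,N \right)} = 4 - \frac{N}{77}$ ($L{\left(J,N \right)} = 4 + \frac{N}{-77} = 4 + N \left(- \frac{1}{77}\right) = 4 - \frac{N}{77}$)
$\frac{L{\left(65,50 \right)}}{1671} + \frac{46009}{X - 18105} = \frac{4 - \frac{50}{77}}{1671} + \frac{46009}{-23136 - 18105} = \left(4 - \frac{50}{77}\right) \frac{1}{1671} + \frac{46009}{-41241} = \frac{258}{77} \cdot \frac{1}{1671} + 46009 \left(- \frac{1}{41241}\right) = \frac{86}{42889} - \frac{46009}{41241} = - \frac{1969733275}{1768785249}$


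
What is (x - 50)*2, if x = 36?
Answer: -28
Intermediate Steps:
(x - 50)*2 = (36 - 50)*2 = -14*2 = -28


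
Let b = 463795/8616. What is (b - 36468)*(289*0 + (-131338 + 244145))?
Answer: -35392575021851/8616 ≈ -4.1078e+9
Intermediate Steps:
b = 463795/8616 (b = 463795*(1/8616) = 463795/8616 ≈ 53.830)
(b - 36468)*(289*0 + (-131338 + 244145)) = (463795/8616 - 36468)*(289*0 + (-131338 + 244145)) = -313744493*(0 + 112807)/8616 = -313744493/8616*112807 = -35392575021851/8616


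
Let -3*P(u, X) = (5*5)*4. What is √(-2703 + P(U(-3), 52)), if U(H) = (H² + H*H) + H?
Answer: I*√24627/3 ≈ 52.31*I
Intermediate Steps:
U(H) = H + 2*H² (U(H) = (H² + H²) + H = 2*H² + H = H + 2*H²)
P(u, X) = -100/3 (P(u, X) = -5*5*4/3 = -25*4/3 = -⅓*100 = -100/3)
√(-2703 + P(U(-3), 52)) = √(-2703 - 100/3) = √(-8209/3) = I*√24627/3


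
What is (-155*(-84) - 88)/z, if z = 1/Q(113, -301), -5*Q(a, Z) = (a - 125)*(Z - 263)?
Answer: -87523776/5 ≈ -1.7505e+7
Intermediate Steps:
Q(a, Z) = -(-263 + Z)*(-125 + a)/5 (Q(a, Z) = -(a - 125)*(Z - 263)/5 = -(-125 + a)*(-263 + Z)/5 = -(-263 + Z)*(-125 + a)/5)
z = -5/6768 (z = 1/(-6575 + 25*(-301) + (263/5)*113 - 1/5*(-301)*113) = 1/(-6575 - 7525 + 29719/5 + 34013/5) = 1/(-6768/5) = -5/6768 ≈ -0.00073877)
(-155*(-84) - 88)/z = (-155*(-84) - 88)/(-5/6768) = (13020 - 88)*(-6768/5) = 12932*(-6768/5) = -87523776/5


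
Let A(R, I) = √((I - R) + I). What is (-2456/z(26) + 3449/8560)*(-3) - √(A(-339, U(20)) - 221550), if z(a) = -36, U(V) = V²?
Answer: -5286881/25680 - I*√(221550 - √1139) ≈ -205.88 - 470.66*I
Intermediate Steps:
A(R, I) = √(-R + 2*I)
(-2456/z(26) + 3449/8560)*(-3) - √(A(-339, U(20)) - 221550) = (-2456/(-36) + 3449/8560)*(-3) - √(√(-1*(-339) + 2*20²) - 221550) = (-2456*(-1/36) + 3449*(1/8560))*(-3) - √(√(339 + 2*400) - 221550) = (614/9 + 3449/8560)*(-3) - √(√(339 + 800) - 221550) = (5286881/77040)*(-3) - √(√1139 - 221550) = -5286881/25680 - √(-221550 + √1139)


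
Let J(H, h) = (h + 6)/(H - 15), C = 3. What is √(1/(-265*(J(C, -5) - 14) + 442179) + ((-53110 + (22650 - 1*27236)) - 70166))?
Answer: I*√3661006665370453322/5350933 ≈ 357.58*I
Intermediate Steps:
J(H, h) = (6 + h)/(-15 + H)
√(1/(-265*(J(C, -5) - 14) + 442179) + ((-53110 + (22650 - 1*27236)) - 70166)) = √(1/(-265*((6 - 5)/(-15 + 3) - 14) + 442179) + ((-53110 + (22650 - 1*27236)) - 70166)) = √(1/(-265*(1/(-12) - 14) + 442179) + ((-53110 + (22650 - 27236)) - 70166)) = √(1/(-265*(-1/12*1 - 14) + 442179) + ((-53110 - 4586) - 70166)) = √(1/(-265*(-1/12 - 14) + 442179) + (-57696 - 70166)) = √(1/(-265*(-169/12) + 442179) - 127862) = √(1/(44785/12 + 442179) - 127862) = √(1/(5350933/12) - 127862) = √(12/5350933 - 127862) = √(-684180995234/5350933) = I*√3661006665370453322/5350933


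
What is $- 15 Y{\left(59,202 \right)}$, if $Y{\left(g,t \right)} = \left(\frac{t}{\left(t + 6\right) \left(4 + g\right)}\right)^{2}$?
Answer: $- \frac{51005}{14309568} \approx -0.0035644$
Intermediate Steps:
$Y{\left(g,t \right)} = \frac{t^{2}}{\left(4 + g\right)^{2} \left(6 + t\right)^{2}}$ ($Y{\left(g,t \right)} = \left(\frac{t}{\left(6 + t\right) \left(4 + g\right)}\right)^{2} = \left(\frac{t}{\left(4 + g\right) \left(6 + t\right)}\right)^{2} = \frac{t^{2}}{\left(4 + g\right)^{2} \left(6 + t\right)^{2}}$)
$- 15 Y{\left(59,202 \right)} = - 15 \frac{202^{2}}{\left(4 + 59\right)^{2} \left(6 + 202\right)^{2}} = - 15 \frac{40804}{3969 \cdot 43264} = - 15 \cdot 40804 \cdot \frac{1}{3969} \cdot \frac{1}{43264} = \left(-15\right) \frac{10201}{42928704} = - \frac{51005}{14309568}$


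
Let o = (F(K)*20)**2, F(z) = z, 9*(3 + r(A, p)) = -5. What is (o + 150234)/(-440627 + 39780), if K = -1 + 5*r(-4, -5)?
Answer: -23593354/32468607 ≈ -0.72665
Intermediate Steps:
r(A, p) = -32/9 (r(A, p) = -3 + (1/9)*(-5) = -3 - 5/9 = -32/9)
K = -169/9 (K = -1 + 5*(-32/9) = -1 - 160/9 = -169/9 ≈ -18.778)
o = 11424400/81 (o = (-169/9*20)**2 = (-3380/9)**2 = 11424400/81 ≈ 1.4104e+5)
(o + 150234)/(-440627 + 39780) = (11424400/81 + 150234)/(-440627 + 39780) = (23593354/81)/(-400847) = (23593354/81)*(-1/400847) = -23593354/32468607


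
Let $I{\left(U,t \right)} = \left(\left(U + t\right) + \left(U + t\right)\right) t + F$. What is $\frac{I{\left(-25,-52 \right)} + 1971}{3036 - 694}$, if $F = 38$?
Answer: $\frac{10017}{2342} \approx 4.2771$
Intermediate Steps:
$I{\left(U,t \right)} = 38 + t \left(2 U + 2 t\right)$ ($I{\left(U,t \right)} = \left(\left(U + t\right) + \left(U + t\right)\right) t + 38 = \left(2 U + 2 t\right) t + 38 = t \left(2 U + 2 t\right) + 38 = 38 + t \left(2 U + 2 t\right)$)
$\frac{I{\left(-25,-52 \right)} + 1971}{3036 - 694} = \frac{\left(38 + 2 \left(-52\right)^{2} + 2 \left(-25\right) \left(-52\right)\right) + 1971}{3036 - 694} = \frac{\left(38 + 2 \cdot 2704 + 2600\right) + 1971}{2342} = \left(\left(38 + 5408 + 2600\right) + 1971\right) \frac{1}{2342} = \left(8046 + 1971\right) \frac{1}{2342} = 10017 \cdot \frac{1}{2342} = \frac{10017}{2342}$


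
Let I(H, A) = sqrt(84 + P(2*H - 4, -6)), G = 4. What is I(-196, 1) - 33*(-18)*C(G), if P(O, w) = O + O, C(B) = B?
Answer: 2376 + 2*I*sqrt(177) ≈ 2376.0 + 26.608*I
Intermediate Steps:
P(O, w) = 2*O
I(H, A) = sqrt(76 + 4*H) (I(H, A) = sqrt(84 + 2*(2*H - 4)) = sqrt(84 + 2*(-4 + 2*H)) = sqrt(84 + (-8 + 4*H)) = sqrt(76 + 4*H))
I(-196, 1) - 33*(-18)*C(G) = 2*sqrt(19 - 196) - 33*(-18)*4 = 2*sqrt(-177) - (-594)*4 = 2*(I*sqrt(177)) - 1*(-2376) = 2*I*sqrt(177) + 2376 = 2376 + 2*I*sqrt(177)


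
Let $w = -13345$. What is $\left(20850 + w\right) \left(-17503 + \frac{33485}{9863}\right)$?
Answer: $- \frac{1295352523020}{9863} \approx -1.3133 \cdot 10^{8}$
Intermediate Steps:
$\left(20850 + w\right) \left(-17503 + \frac{33485}{9863}\right) = \left(20850 - 13345\right) \left(-17503 + \frac{33485}{9863}\right) = 7505 \left(-17503 + 33485 \cdot \frac{1}{9863}\right) = 7505 \left(-17503 + \frac{33485}{9863}\right) = 7505 \left(- \frac{172598604}{9863}\right) = - \frac{1295352523020}{9863}$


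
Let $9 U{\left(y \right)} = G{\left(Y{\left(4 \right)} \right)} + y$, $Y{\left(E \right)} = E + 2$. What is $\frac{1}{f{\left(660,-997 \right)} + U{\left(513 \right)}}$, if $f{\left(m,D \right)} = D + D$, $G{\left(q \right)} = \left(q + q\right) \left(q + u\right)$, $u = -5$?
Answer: $- \frac{3}{5807} \approx -0.00051662$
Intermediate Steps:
$Y{\left(E \right)} = 2 + E$
$G{\left(q \right)} = 2 q \left(-5 + q\right)$ ($G{\left(q \right)} = \left(q + q\right) \left(q - 5\right) = 2 q \left(-5 + q\right)$)
$f{\left(m,D \right)} = 2 D$
$U{\left(y \right)} = \frac{4}{3} + \frac{y}{9}$ ($U{\left(y \right)} = \frac{2 \left(2 + 4\right) \left(-5 + \left(2 + 4\right)\right) + y}{9} = \frac{2 \cdot 6 \left(-5 + 6\right) + y}{9} = \frac{2 \cdot 6 \cdot 1 + y}{9} = \frac{12 + y}{9} = \frac{4}{3} + \frac{y}{9}$)
$\frac{1}{f{\left(660,-997 \right)} + U{\left(513 \right)}} = \frac{1}{2 \left(-997\right) + \left(\frac{4}{3} + \frac{1}{9} \cdot 513\right)} = \frac{1}{-1994 + \left(\frac{4}{3} + 57\right)} = \frac{1}{-1994 + \frac{175}{3}} = \frac{1}{- \frac{5807}{3}} = - \frac{3}{5807}$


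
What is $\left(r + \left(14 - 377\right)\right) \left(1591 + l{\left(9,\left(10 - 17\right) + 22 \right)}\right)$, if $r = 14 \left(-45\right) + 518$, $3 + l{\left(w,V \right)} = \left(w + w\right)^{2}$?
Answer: $-908200$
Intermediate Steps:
$l{\left(w,V \right)} = -3 + 4 w^{2}$ ($l{\left(w,V \right)} = -3 + \left(w + w\right)^{2} = -3 + \left(2 w\right)^{2} = -3 + 4 w^{2}$)
$r = -112$ ($r = -630 + 518 = -112$)
$\left(r + \left(14 - 377\right)\right) \left(1591 + l{\left(9,\left(10 - 17\right) + 22 \right)}\right) = \left(-112 + \left(14 - 377\right)\right) \left(1591 - \left(3 - 4 \cdot 9^{2}\right)\right) = \left(-112 + \left(14 - 377\right)\right) \left(1591 + \left(-3 + 4 \cdot 81\right)\right) = \left(-112 - 363\right) \left(1591 + \left(-3 + 324\right)\right) = - 475 \left(1591 + 321\right) = \left(-475\right) 1912 = -908200$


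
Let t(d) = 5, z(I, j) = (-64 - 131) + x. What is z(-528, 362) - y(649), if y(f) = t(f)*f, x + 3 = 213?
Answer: -3230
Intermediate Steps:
x = 210 (x = -3 + 213 = 210)
z(I, j) = 15 (z(I, j) = (-64 - 131) + 210 = -195 + 210 = 15)
y(f) = 5*f
z(-528, 362) - y(649) = 15 - 5*649 = 15 - 1*3245 = 15 - 3245 = -3230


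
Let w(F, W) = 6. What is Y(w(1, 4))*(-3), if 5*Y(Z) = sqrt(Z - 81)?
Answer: -3*I*sqrt(3) ≈ -5.1962*I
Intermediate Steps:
Y(Z) = sqrt(-81 + Z)/5 (Y(Z) = sqrt(Z - 81)/5 = sqrt(-81 + Z)/5)
Y(w(1, 4))*(-3) = (sqrt(-81 + 6)/5)*(-3) = (sqrt(-75)/5)*(-3) = ((5*I*sqrt(3))/5)*(-3) = (I*sqrt(3))*(-3) = -3*I*sqrt(3)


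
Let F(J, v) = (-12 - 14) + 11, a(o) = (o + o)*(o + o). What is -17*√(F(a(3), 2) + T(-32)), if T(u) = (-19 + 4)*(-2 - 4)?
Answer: -85*√3 ≈ -147.22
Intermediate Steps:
a(o) = 4*o² (a(o) = (2*o)*(2*o) = 4*o²)
F(J, v) = -15 (F(J, v) = -26 + 11 = -15)
T(u) = 90 (T(u) = -15*(-6) = 90)
-17*√(F(a(3), 2) + T(-32)) = -17*√(-15 + 90) = -85*√3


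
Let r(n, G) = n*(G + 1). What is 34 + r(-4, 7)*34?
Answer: -1054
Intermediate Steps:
r(n, G) = n*(1 + G)
34 + r(-4, 7)*34 = 34 - 4*(1 + 7)*34 = 34 - 4*8*34 = 34 - 32*34 = 34 - 1088 = -1054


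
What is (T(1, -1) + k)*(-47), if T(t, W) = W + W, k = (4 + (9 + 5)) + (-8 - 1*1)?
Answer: -329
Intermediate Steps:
k = 9 (k = (4 + 14) + (-8 - 1) = 18 - 9 = 9)
T(t, W) = 2*W
(T(1, -1) + k)*(-47) = (2*(-1) + 9)*(-47) = (-2 + 9)*(-47) = 7*(-47) = -329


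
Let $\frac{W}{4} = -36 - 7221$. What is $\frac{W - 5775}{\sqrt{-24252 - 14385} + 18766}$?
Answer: $- \frac{653113098}{352201393} + \frac{939681 i \sqrt{53}}{352201393} \approx -1.8544 + 0.019423 i$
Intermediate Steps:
$W = -29028$ ($W = 4 \left(-36 - 7221\right) = 4 \left(-7257\right) = -29028$)
$\frac{W - 5775}{\sqrt{-24252 - 14385} + 18766} = \frac{-29028 - 5775}{\sqrt{-24252 - 14385} + 18766} = - \frac{34803}{\sqrt{-38637} + 18766} = - \frac{34803}{27 i \sqrt{53} + 18766} = - \frac{34803}{18766 + 27 i \sqrt{53}}$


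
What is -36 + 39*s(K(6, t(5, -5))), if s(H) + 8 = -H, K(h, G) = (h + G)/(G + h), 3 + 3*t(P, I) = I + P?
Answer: -387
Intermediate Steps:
t(P, I) = -1 + I/3 + P/3 (t(P, I) = -1 + (I + P)/3 = -1 + (I/3 + P/3) = -1 + I/3 + P/3)
K(h, G) = 1 (K(h, G) = (G + h)/(G + h) = 1)
s(H) = -8 - H
-36 + 39*s(K(6, t(5, -5))) = -36 + 39*(-8 - 1*1) = -36 + 39*(-8 - 1) = -36 + 39*(-9) = -36 - 351 = -387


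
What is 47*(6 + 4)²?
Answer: 4700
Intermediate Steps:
47*(6 + 4)² = 47*10² = 47*100 = 4700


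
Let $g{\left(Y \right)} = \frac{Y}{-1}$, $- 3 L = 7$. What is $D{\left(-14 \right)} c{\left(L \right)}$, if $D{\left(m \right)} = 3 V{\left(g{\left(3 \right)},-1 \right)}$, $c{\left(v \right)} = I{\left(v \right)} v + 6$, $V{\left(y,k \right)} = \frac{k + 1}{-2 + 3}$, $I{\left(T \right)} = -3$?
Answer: $0$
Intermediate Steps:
$L = - \frac{7}{3}$ ($L = \left(- \frac{1}{3}\right) 7 = - \frac{7}{3} \approx -2.3333$)
$g{\left(Y \right)} = - Y$ ($g{\left(Y \right)} = Y \left(-1\right) = - Y$)
$V{\left(y,k \right)} = 1 + k$ ($V{\left(y,k \right)} = \frac{1 + k}{1} = \left(1 + k\right) 1 = 1 + k$)
$c{\left(v \right)} = 6 - 3 v$ ($c{\left(v \right)} = - 3 v + 6 = 6 - 3 v$)
$D{\left(m \right)} = 0$ ($D{\left(m \right)} = 3 \left(1 - 1\right) = 3 \cdot 0 = 0$)
$D{\left(-14 \right)} c{\left(L \right)} = 0 \left(6 - -7\right) = 0 \left(6 + 7\right) = 0 \cdot 13 = 0$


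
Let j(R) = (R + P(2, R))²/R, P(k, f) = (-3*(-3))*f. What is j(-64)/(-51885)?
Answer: 1280/10377 ≈ 0.12335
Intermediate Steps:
P(k, f) = 9*f
j(R) = 100*R (j(R) = (R + 9*R)²/R = (10*R)²/R = (100*R²)/R = 100*R)
j(-64)/(-51885) = (100*(-64))/(-51885) = -6400*(-1/51885) = 1280/10377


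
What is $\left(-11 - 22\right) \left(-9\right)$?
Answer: $297$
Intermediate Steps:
$\left(-11 - 22\right) \left(-9\right) = \left(-33\right) \left(-9\right) = 297$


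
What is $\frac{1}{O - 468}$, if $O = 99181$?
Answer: $\frac{1}{98713} \approx 1.013 \cdot 10^{-5}$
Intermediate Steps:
$\frac{1}{O - 468} = \frac{1}{99181 - 468} = \frac{1}{98713}$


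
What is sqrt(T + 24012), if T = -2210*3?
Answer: sqrt(17382) ≈ 131.84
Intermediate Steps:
T = -6630
sqrt(T + 24012) = sqrt(-6630 + 24012) = sqrt(17382)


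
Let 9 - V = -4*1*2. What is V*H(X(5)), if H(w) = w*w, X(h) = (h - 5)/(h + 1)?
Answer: 0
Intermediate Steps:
X(h) = (-5 + h)/(1 + h)
H(w) = w²
V = 17 (V = 9 - (-4*1)*2 = 9 - (-4)*2 = 9 - 1*(-8) = 9 + 8 = 17)
V*H(X(5)) = 17*((-5 + 5)/(1 + 5))² = 17*(0/6)² = 17*((⅙)*0)² = 17*0² = 17*0 = 0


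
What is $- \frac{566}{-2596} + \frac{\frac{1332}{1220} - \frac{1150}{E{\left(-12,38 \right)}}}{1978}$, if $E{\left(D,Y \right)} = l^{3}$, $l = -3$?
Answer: $\frac{1269170677}{5285725335} \approx 0.24011$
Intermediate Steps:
$E{\left(D,Y \right)} = -27$ ($E{\left(D,Y \right)} = \left(-3\right)^{3} = -27$)
$- \frac{566}{-2596} + \frac{\frac{1332}{1220} - \frac{1150}{E{\left(-12,38 \right)}}}{1978} = - \frac{566}{-2596} + \frac{\frac{1332}{1220} - \frac{1150}{-27}}{1978} = \left(-566\right) \left(- \frac{1}{2596}\right) + \left(1332 \cdot \frac{1}{1220} - - \frac{1150}{27}\right) \frac{1}{1978} = \frac{283}{1298} + \left(\frac{333}{305} + \frac{1150}{27}\right) \frac{1}{1978} = \frac{283}{1298} + \frac{359741}{8235} \cdot \frac{1}{1978} = \frac{283}{1298} + \frac{359741}{16288830} = \frac{1269170677}{5285725335}$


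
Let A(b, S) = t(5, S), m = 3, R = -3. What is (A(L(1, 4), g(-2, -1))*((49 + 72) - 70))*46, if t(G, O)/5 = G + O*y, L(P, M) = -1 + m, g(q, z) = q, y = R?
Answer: 129030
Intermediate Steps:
y = -3
L(P, M) = 2 (L(P, M) = -1 + 3 = 2)
t(G, O) = -15*O + 5*G (t(G, O) = 5*(G + O*(-3)) = 5*(G - 3*O) = -15*O + 5*G)
A(b, S) = 25 - 15*S (A(b, S) = -15*S + 5*5 = -15*S + 25 = 25 - 15*S)
(A(L(1, 4), g(-2, -1))*((49 + 72) - 70))*46 = ((25 - 15*(-2))*((49 + 72) - 70))*46 = ((25 + 30)*(121 - 70))*46 = (55*51)*46 = 2805*46 = 129030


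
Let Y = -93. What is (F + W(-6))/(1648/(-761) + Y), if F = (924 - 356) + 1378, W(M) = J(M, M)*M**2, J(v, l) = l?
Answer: -1316530/72421 ≈ -18.179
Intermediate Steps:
W(M) = M**3 (W(M) = M*M**2 = M**3)
F = 1946 (F = 568 + 1378 = 1946)
(F + W(-6))/(1648/(-761) + Y) = (1946 + (-6)**3)/(1648/(-761) - 93) = (1946 - 216)/(1648*(-1/761) - 93) = 1730/(-1648/761 - 93) = 1730/(-72421/761) = 1730*(-761/72421) = -1316530/72421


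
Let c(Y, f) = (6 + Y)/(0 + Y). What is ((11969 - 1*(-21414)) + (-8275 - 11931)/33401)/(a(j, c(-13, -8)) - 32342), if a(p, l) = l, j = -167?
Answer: -14495069901/14043083039 ≈ -1.0322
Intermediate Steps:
c(Y, f) = (6 + Y)/Y
((11969 - 1*(-21414)) + (-8275 - 11931)/33401)/(a(j, c(-13, -8)) - 32342) = ((11969 - 1*(-21414)) + (-8275 - 11931)/33401)/((6 - 13)/(-13) - 32342) = ((11969 + 21414) - 20206*1/33401)/(-1/13*(-7) - 32342) = (33383 - 20206/33401)/(7/13 - 32342) = 1115005377/(33401*(-420439/13)) = (1115005377/33401)*(-13/420439) = -14495069901/14043083039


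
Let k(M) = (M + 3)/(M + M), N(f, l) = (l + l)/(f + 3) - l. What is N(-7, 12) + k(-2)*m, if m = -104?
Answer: 8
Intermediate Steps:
N(f, l) = -l + 2*l/(3 + f) (N(f, l) = (2*l)/(3 + f) - l = 2*l/(3 + f) - l = -l + 2*l/(3 + f))
k(M) = (3 + M)/(2*M) (k(M) = (3 + M)/((2*M)) = (3 + M)*(1/(2*M)) = (3 + M)/(2*M))
N(-7, 12) + k(-2)*m = -1*12*(1 - 7)/(3 - 7) + ((½)*(3 - 2)/(-2))*(-104) = -1*12*(-6)/(-4) + ((½)*(-½)*1)*(-104) = -1*12*(-¼)*(-6) - ¼*(-104) = -18 + 26 = 8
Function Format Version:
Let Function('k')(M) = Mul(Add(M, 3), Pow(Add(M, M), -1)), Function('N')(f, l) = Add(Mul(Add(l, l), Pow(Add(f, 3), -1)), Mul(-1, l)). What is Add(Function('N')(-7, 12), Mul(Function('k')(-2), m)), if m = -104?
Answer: 8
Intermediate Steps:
Function('N')(f, l) = Add(Mul(-1, l), Mul(2, l, Pow(Add(3, f), -1))) (Function('N')(f, l) = Add(Mul(Mul(2, l), Pow(Add(3, f), -1)), Mul(-1, l)) = Add(Mul(2, l, Pow(Add(3, f), -1)), Mul(-1, l)) = Add(Mul(-1, l), Mul(2, l, Pow(Add(3, f), -1))))
Function('k')(M) = Mul(Rational(1, 2), Pow(M, -1), Add(3, M)) (Function('k')(M) = Mul(Add(3, M), Pow(Mul(2, M), -1)) = Mul(Add(3, M), Mul(Rational(1, 2), Pow(M, -1))) = Mul(Rational(1, 2), Pow(M, -1), Add(3, M)))
Add(Function('N')(-7, 12), Mul(Function('k')(-2), m)) = Add(Mul(-1, 12, Pow(Add(3, -7), -1), Add(1, -7)), Mul(Mul(Rational(1, 2), Pow(-2, -1), Add(3, -2)), -104)) = Add(Mul(-1, 12, Pow(-4, -1), -6), Mul(Mul(Rational(1, 2), Rational(-1, 2), 1), -104)) = Add(Mul(-1, 12, Rational(-1, 4), -6), Mul(Rational(-1, 4), -104)) = Add(-18, 26) = 8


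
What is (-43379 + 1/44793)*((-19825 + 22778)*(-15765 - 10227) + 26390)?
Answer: 149088273290430356/44793 ≈ 3.3284e+12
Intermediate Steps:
(-43379 + 1/44793)*((-19825 + 22778)*(-15765 - 10227) + 26390) = (-43379 + 1/44793)*(2953*(-25992) + 26390) = -1943075546*(-76754376 + 26390)/44793 = -1943075546/44793*(-76727986) = 149088273290430356/44793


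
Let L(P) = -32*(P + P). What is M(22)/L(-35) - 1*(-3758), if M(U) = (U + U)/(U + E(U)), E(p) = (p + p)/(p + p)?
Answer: 48403051/12880 ≈ 3758.0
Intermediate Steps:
E(p) = 1 (E(p) = (2*p)/((2*p)) = (2*p)*(1/(2*p)) = 1)
L(P) = -64*P
M(U) = 2*U/(1 + U) (M(U) = (U + U)/(U + 1) = (2*U)/(1 + U) = 2*U/(1 + U))
M(22)/L(-35) - 1*(-3758) = (2*22/(1 + 22))/((-64*(-35))) - 1*(-3758) = (2*22/23)/2240 + 3758 = (2*22*(1/23))*(1/2240) + 3758 = (44/23)*(1/2240) + 3758 = 11/12880 + 3758 = 48403051/12880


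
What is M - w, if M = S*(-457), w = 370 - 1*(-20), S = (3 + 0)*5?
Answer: -7245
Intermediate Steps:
S = 15 (S = 3*5 = 15)
w = 390 (w = 370 + 20 = 390)
M = -6855 (M = 15*(-457) = -6855)
M - w = -6855 - 1*390 = -6855 - 390 = -7245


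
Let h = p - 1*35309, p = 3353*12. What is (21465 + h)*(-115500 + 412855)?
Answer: 7847793160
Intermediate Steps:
p = 40236
h = 4927 (h = 40236 - 1*35309 = 40236 - 35309 = 4927)
(21465 + h)*(-115500 + 412855) = (21465 + 4927)*(-115500 + 412855) = 26392*297355 = 7847793160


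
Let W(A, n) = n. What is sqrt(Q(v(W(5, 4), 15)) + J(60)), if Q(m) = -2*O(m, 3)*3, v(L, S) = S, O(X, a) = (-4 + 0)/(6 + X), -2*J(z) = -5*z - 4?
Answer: 4*sqrt(469)/7 ≈ 12.375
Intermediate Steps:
J(z) = 2 + 5*z/2 (J(z) = -(-5*z - 4)/2 = -(-4 - 5*z)/2 = 2 + 5*z/2)
O(X, a) = -4/(6 + X)
Q(m) = 24/(6 + m) (Q(m) = -(-8)/(6 + m)*3 = (8/(6 + m))*3 = 24/(6 + m))
sqrt(Q(v(W(5, 4), 15)) + J(60)) = sqrt(24/(6 + 15) + (2 + (5/2)*60)) = sqrt(24/21 + (2 + 150)) = sqrt(24*(1/21) + 152) = sqrt(8/7 + 152) = sqrt(1072/7) = 4*sqrt(469)/7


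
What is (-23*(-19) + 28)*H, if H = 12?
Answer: 5580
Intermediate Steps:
(-23*(-19) + 28)*H = (-23*(-19) + 28)*12 = (437 + 28)*12 = 465*12 = 5580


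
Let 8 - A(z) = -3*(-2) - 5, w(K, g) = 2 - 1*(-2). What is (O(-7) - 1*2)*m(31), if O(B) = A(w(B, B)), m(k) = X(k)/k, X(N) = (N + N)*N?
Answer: 310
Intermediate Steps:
w(K, g) = 4 (w(K, g) = 2 + 2 = 4)
X(N) = 2*N**2 (X(N) = (2*N)*N = 2*N**2)
m(k) = 2*k (m(k) = (2*k**2)/k = 2*k)
A(z) = 7 (A(z) = 8 - (-3*(-2) - 5) = 8 - (6 - 5) = 8 - 1*1 = 8 - 1 = 7)
O(B) = 7
(O(-7) - 1*2)*m(31) = (7 - 1*2)*(2*31) = (7 - 2)*62 = 5*62 = 310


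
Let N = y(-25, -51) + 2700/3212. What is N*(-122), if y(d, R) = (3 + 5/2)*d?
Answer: 13387975/803 ≈ 16672.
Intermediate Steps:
y(d, R) = 11*d/2 (y(d, R) = (3 + 5*(½))*d = (3 + 5/2)*d = 11*d/2)
N = -219475/1606 (N = (11/2)*(-25) + 2700/3212 = -275/2 + 2700*(1/3212) = -275/2 + 675/803 = -219475/1606 ≈ -136.66)
N*(-122) = -219475/1606*(-122) = 13387975/803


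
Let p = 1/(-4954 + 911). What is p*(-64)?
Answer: 64/4043 ≈ 0.015830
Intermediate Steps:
p = -1/4043 (p = 1/(-4043) = -1/4043 ≈ -0.00024734)
p*(-64) = -1/4043*(-64) = 64/4043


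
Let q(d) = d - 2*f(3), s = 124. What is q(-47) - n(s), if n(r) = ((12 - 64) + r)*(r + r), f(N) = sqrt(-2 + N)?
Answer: -17905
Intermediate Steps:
n(r) = 2*r*(-52 + r) (n(r) = (-52 + r)*(2*r) = 2*r*(-52 + r))
q(d) = -2 + d (q(d) = d - 2*sqrt(-2 + 3) = d - 2*sqrt(1) = d - 2*1 = d - 2 = -2 + d)
q(-47) - n(s) = (-2 - 47) - 2*124*(-52 + 124) = -49 - 2*124*72 = -49 - 1*17856 = -49 - 17856 = -17905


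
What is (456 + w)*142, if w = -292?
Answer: 23288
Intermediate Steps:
(456 + w)*142 = (456 - 292)*142 = 164*142 = 23288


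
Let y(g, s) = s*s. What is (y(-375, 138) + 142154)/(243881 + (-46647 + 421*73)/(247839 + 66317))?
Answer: 25320659444/38308331761 ≈ 0.66097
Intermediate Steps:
y(g, s) = s**2
(y(-375, 138) + 142154)/(243881 + (-46647 + 421*73)/(247839 + 66317)) = (138**2 + 142154)/(243881 + (-46647 + 421*73)/(247839 + 66317)) = (19044 + 142154)/(243881 + (-46647 + 30733)/314156) = 161198/(243881 - 15914*1/314156) = 161198/(243881 - 7957/157078) = 161198/(38308331761/157078) = 161198*(157078/38308331761) = 25320659444/38308331761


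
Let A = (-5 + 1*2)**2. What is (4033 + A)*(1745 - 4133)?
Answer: -9652296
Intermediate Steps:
A = 9 (A = (-5 + 2)**2 = (-3)**2 = 9)
(4033 + A)*(1745 - 4133) = (4033 + 9)*(1745 - 4133) = 4042*(-2388) = -9652296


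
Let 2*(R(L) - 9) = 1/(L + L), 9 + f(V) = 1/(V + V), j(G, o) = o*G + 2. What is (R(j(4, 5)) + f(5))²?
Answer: 2401/193600 ≈ 0.012402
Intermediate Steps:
j(G, o) = 2 + G*o (j(G, o) = G*o + 2 = 2 + G*o)
f(V) = -9 + 1/(2*V) (f(V) = -9 + 1/(V + V) = -9 + 1/(2*V))
R(L) = 9 + 1/(4*L) (R(L) = 9 + 1/(2*(L + L)) = 9 + 1/(2*((2*L))) = 9 + (1/(2*L))/2 = 9 + 1/(4*L))
(R(j(4, 5)) + f(5))² = ((9 + 1/(4*(2 + 4*5))) + (-9 + (½)/5))² = ((9 + 1/(4*(2 + 20))) + (-9 + (½)*(⅕)))² = ((9 + (¼)/22) + (-9 + ⅒))² = ((9 + (¼)*(1/22)) - 89/10)² = ((9 + 1/88) - 89/10)² = (793/88 - 89/10)² = (49/440)² = 2401/193600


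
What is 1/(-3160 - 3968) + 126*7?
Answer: 6286895/7128 ≈ 882.00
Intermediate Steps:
1/(-3160 - 3968) + 126*7 = 1/(-7128) + 882 = -1/7128 + 882 = 6286895/7128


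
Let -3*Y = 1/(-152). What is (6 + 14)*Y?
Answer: 5/114 ≈ 0.043860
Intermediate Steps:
Y = 1/456 (Y = -1/3/(-152) = -1/3*(-1/152) = 1/456 ≈ 0.0021930)
(6 + 14)*Y = (6 + 14)*(1/456) = 20*(1/456) = 5/114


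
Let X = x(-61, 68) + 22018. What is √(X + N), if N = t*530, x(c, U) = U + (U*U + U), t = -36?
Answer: √7698 ≈ 87.738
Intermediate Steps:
x(c, U) = U² + 2*U (x(c, U) = U + (U² + U) = U + (U + U²) = U² + 2*U)
X = 26778 (X = 68*(2 + 68) + 22018 = 68*70 + 22018 = 4760 + 22018 = 26778)
N = -19080 (N = -36*530 = -19080)
√(X + N) = √(26778 - 19080) = √7698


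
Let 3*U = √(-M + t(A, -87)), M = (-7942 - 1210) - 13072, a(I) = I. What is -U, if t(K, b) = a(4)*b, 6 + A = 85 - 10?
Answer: -2*√5469/3 ≈ -49.302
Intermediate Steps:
A = 69 (A = -6 + (85 - 10) = -6 + 75 = 69)
M = -22224 (M = -9152 - 13072 = -22224)
t(K, b) = 4*b
U = 2*√5469/3 (U = √(-1*(-22224) + 4*(-87))/3 = √(22224 - 348)/3 = √21876/3 = (2*√5469)/3 = 2*√5469/3 ≈ 49.302)
-U = -2*√5469/3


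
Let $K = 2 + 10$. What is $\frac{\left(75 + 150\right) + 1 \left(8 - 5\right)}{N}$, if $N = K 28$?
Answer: $\frac{19}{28} \approx 0.67857$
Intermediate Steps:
$K = 12$
$N = 336$ ($N = 12 \cdot 28 = 336$)
$\frac{\left(75 + 150\right) + 1 \left(8 - 5\right)}{N} = \frac{\left(75 + 150\right) + 1 \left(8 - 5\right)}{336} = \left(225 + 1 \cdot 3\right) \frac{1}{336} = \left(225 + 3\right) \frac{1}{336} = 228 \cdot \frac{1}{336} = \frac{19}{28}$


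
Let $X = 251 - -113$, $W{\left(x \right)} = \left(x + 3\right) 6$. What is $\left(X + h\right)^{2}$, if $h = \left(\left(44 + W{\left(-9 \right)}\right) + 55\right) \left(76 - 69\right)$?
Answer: $648025$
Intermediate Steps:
$W{\left(x \right)} = 18 + 6 x$ ($W{\left(x \right)} = \left(3 + x\right) 6 = 18 + 6 x$)
$h = 441$ ($h = \left(\left(44 + \left(18 + 6 \left(-9\right)\right)\right) + 55\right) \left(76 - 69\right) = \left(\left(44 + \left(18 - 54\right)\right) + 55\right) 7 = \left(\left(44 - 36\right) + 55\right) 7 = \left(8 + 55\right) 7 = 63 \cdot 7 = 441$)
$X = 364$ ($X = 251 + 113 = 364$)
$\left(X + h\right)^{2} = \left(364 + 441\right)^{2} = 805^{2} = 648025$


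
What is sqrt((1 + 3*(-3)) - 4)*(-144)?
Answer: -288*I*sqrt(3) ≈ -498.83*I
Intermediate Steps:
sqrt((1 + 3*(-3)) - 4)*(-144) = sqrt((1 - 9) - 4)*(-144) = sqrt(-8 - 4)*(-144) = sqrt(-12)*(-144) = (2*I*sqrt(3))*(-144) = -288*I*sqrt(3)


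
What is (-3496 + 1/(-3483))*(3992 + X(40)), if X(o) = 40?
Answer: -5455102912/387 ≈ -1.4096e+7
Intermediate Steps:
(-3496 + 1/(-3483))*(3992 + X(40)) = (-3496 + 1/(-3483))*(3992 + 40) = (-3496 - 1/3483)*4032 = -12176569/3483*4032 = -5455102912/387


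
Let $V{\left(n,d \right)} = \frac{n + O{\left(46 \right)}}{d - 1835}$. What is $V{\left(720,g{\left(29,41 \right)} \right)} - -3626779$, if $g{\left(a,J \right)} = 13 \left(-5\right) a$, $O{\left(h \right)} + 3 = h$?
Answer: $\frac{13491617117}{3720} \approx 3.6268 \cdot 10^{6}$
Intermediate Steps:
$O{\left(h \right)} = -3 + h$
$g{\left(a,J \right)} = - 65 a$
$V{\left(n,d \right)} = \frac{43 + n}{-1835 + d}$ ($V{\left(n,d \right)} = \frac{n + \left(-3 + 46\right)}{d - 1835} = \frac{n + 43}{-1835 + d} = \frac{43 + n}{-1835 + d}$)
$V{\left(720,g{\left(29,41 \right)} \right)} - -3626779 = \frac{43 + 720}{-1835 - 1885} - -3626779 = \frac{1}{-1835 - 1885} \cdot 763 + 3626779 = \frac{1}{-3720} \cdot 763 + 3626779 = \left(- \frac{1}{3720}\right) 763 + 3626779 = - \frac{763}{3720} + 3626779 = \frac{13491617117}{3720}$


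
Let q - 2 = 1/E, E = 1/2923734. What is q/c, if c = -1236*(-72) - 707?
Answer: 2923736/88285 ≈ 33.117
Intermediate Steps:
E = 1/2923734 ≈ 3.4203e-7
q = 2923736 (q = 2 + 1/(1/2923734) = 2 + 2923734 = 2923736)
c = 88285 (c = 88992 - 707 = 88285)
q/c = 2923736/88285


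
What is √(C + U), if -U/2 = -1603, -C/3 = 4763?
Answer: I*√11083 ≈ 105.28*I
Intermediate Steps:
C = -14289 (C = -3*4763 = -14289)
U = 3206 (U = -2*(-1603) = 3206)
√(C + U) = √(-14289 + 3206) = √(-11083) = I*√11083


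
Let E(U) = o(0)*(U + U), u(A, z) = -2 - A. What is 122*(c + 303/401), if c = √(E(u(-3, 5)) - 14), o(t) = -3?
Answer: 36966/401 + 244*I*√5 ≈ 92.185 + 545.6*I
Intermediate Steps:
E(U) = -6*U (E(U) = -3*(U + U) = -6*U)
c = 2*I*√5 (c = √(-6*(-2 - 1*(-3)) - 14) = √(-6*(-2 + 3) - 14) = √(-6*1 - 14) = √(-6 - 14) = √(-20) = 2*I*√5 ≈ 4.4721*I)
122*(c + 303/401) = 122*(2*I*√5 + 303/401) = 122*(303/401 + 2*I*√5) = 36966/401 + 244*I*√5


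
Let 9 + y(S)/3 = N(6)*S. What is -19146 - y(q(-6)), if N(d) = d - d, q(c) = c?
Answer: -19119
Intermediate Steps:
N(d) = 0
y(S) = -27 (y(S) = -27 + 3*(0*S) = -27 + 3*0 = -27 + 0 = -27)
-19146 - y(q(-6)) = -19146 - 1*(-27) = -19146 + 27 = -19119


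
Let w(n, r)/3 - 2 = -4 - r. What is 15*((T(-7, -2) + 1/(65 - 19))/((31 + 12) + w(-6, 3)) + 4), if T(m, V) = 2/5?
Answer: 77571/1288 ≈ 60.226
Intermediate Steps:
w(n, r) = -6 - 3*r (w(n, r) = 6 + 3*(-4 - r) = 6 + (-12 - 3*r) = -6 - 3*r)
T(m, V) = ⅖ (T(m, V) = 2*(⅕) = ⅖)
15*((T(-7, -2) + 1/(65 - 19))/((31 + 12) + w(-6, 3)) + 4) = 15*((⅖ + 1/(65 - 19))/((31 + 12) + (-6 - 3*3)) + 4) = 15*((⅖ + 1/46)/(43 + (-6 - 9)) + 4) = 15*((⅖ + 1/46)/(43 - 15) + 4) = 15*((97/230)/28 + 4) = 15*((97/230)*(1/28) + 4) = 15*(97/6440 + 4) = 15*(25857/6440) = 77571/1288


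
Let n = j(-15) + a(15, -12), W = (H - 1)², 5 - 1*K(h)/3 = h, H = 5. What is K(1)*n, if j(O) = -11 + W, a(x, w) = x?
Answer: 240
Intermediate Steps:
K(h) = 15 - 3*h
W = 16 (W = (5 - 1)² = 4² = 16)
j(O) = 5 (j(O) = -11 + 16 = 5)
n = 20 (n = 5 + 15 = 20)
K(1)*n = (15 - 3*1)*20 = (15 - 3)*20 = 12*20 = 240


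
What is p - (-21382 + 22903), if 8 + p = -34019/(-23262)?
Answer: -35533579/23262 ≈ -1527.5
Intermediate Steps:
p = -152077/23262 (p = -8 - 34019/(-23262) = -8 - 34019*(-1/23262) = -8 + 34019/23262 = -152077/23262 ≈ -6.5376)
p - (-21382 + 22903) = -152077/23262 - (-21382 + 22903) = -152077/23262 - 1*1521 = -152077/23262 - 1521 = -35533579/23262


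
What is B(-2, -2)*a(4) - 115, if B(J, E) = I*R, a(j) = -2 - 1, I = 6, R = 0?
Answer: -115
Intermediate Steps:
a(j) = -3
B(J, E) = 0 (B(J, E) = 6*0 = 0)
B(-2, -2)*a(4) - 115 = 0*(-3) - 115 = 0 - 115 = -115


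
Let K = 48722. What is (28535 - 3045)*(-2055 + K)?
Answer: 1189541830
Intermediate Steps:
(28535 - 3045)*(-2055 + K) = (28535 - 3045)*(-2055 + 48722) = 25490*46667 = 1189541830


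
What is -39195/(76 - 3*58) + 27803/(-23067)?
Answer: 901386371/2260566 ≈ 398.74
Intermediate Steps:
-39195/(76 - 3*58) + 27803/(-23067) = -39195/(76 - 174) + 27803*(-1/23067) = -39195/(-98) - 27803/23067 = -39195*(-1/98) - 27803/23067 = 39195/98 - 27803/23067 = 901386371/2260566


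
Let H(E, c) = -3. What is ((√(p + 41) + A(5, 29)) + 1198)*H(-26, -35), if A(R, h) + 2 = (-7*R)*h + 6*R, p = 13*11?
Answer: -633 - 6*√46 ≈ -673.69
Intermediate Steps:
p = 143
A(R, h) = -2 + 6*R - 7*R*h (A(R, h) = -2 + ((-7*R)*h + 6*R) = -2 + (-7*R*h + 6*R) = -2 + (6*R - 7*R*h) = -2 + 6*R - 7*R*h)
((√(p + 41) + A(5, 29)) + 1198)*H(-26, -35) = ((√(143 + 41) + (-2 + 6*5 - 7*5*29)) + 1198)*(-3) = ((√184 + (-2 + 30 - 1015)) + 1198)*(-3) = ((2*√46 - 987) + 1198)*(-3) = ((-987 + 2*√46) + 1198)*(-3) = (211 + 2*√46)*(-3) = -633 - 6*√46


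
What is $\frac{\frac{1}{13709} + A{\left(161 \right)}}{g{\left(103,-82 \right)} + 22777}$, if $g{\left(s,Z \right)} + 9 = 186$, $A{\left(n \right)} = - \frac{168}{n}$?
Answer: $- \frac{328993}{7237556878} \approx -4.5456 \cdot 10^{-5}$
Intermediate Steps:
$g{\left(s,Z \right)} = 177$ ($g{\left(s,Z \right)} = -9 + 186 = 177$)
$\frac{\frac{1}{13709} + A{\left(161 \right)}}{g{\left(103,-82 \right)} + 22777} = \frac{\frac{1}{13709} - \frac{168}{161}}{177 + 22777} = \frac{\frac{1}{13709} - \frac{24}{23}}{22954} = \left(\frac{1}{13709} - \frac{24}{23}\right) \frac{1}{22954} = \left(- \frac{328993}{315307}\right) \frac{1}{22954} = - \frac{328993}{7237556878}$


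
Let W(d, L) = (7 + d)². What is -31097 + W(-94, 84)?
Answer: -23528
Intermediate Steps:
-31097 + W(-94, 84) = -31097 + (7 - 94)² = -31097 + (-87)² = -31097 + 7569 = -23528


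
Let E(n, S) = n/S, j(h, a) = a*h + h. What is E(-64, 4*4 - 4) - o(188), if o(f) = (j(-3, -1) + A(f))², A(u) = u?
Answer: -106048/3 ≈ -35349.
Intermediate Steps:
j(h, a) = h + a*h
o(f) = f² (o(f) = (-3*(1 - 1) + f)² = (-3*0 + f)² = (0 + f)² = f²)
E(-64, 4*4 - 4) - o(188) = -64/(4*4 - 4) - 1*188² = -64/(16 - 4) - 1*35344 = -64/12 - 35344 = -64*1/12 - 35344 = -16/3 - 35344 = -106048/3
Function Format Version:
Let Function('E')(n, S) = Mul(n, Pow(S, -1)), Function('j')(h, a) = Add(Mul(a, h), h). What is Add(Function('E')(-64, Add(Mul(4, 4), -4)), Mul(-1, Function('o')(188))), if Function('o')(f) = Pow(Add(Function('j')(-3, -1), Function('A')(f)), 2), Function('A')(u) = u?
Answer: Rational(-106048, 3) ≈ -35349.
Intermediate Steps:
Function('j')(h, a) = Add(h, Mul(a, h))
Function('o')(f) = Pow(f, 2) (Function('o')(f) = Pow(Add(Mul(-3, Add(1, -1)), f), 2) = Pow(Add(Mul(-3, 0), f), 2) = Pow(Add(0, f), 2) = Pow(f, 2))
Add(Function('E')(-64, Add(Mul(4, 4), -4)), Mul(-1, Function('o')(188))) = Add(Mul(-64, Pow(Add(Mul(4, 4), -4), -1)), Mul(-1, Pow(188, 2))) = Add(Mul(-64, Pow(Add(16, -4), -1)), Mul(-1, 35344)) = Add(Mul(-64, Pow(12, -1)), -35344) = Add(Mul(-64, Rational(1, 12)), -35344) = Add(Rational(-16, 3), -35344) = Rational(-106048, 3)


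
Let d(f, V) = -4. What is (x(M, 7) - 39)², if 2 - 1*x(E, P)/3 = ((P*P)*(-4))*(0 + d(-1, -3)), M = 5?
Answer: 5688225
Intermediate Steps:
x(E, P) = 6 - 48*P² (x(E, P) = 6 - 3*(P*P)*(-4)*(0 - 4) = 6 - 3*P²*(-4)*(-4) = 6 - 3*(-4*P²)*(-4) = 6 - 48*P²)
(x(M, 7) - 39)² = ((6 - 48*7²) - 39)² = ((6 - 48*49) - 39)² = ((6 - 2352) - 39)² = (-2346 - 39)² = (-2385)² = 5688225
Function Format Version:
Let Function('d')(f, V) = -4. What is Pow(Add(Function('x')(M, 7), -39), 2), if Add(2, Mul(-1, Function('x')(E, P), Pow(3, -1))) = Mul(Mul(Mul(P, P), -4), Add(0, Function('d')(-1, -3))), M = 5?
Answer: 5688225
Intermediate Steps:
Function('x')(E, P) = Add(6, Mul(-48, Pow(P, 2))) (Function('x')(E, P) = Add(6, Mul(-3, Mul(Mul(Mul(P, P), -4), Add(0, -4)))) = Add(6, Mul(-3, Mul(Mul(Pow(P, 2), -4), -4))) = Add(6, Mul(-3, Mul(Mul(-4, Pow(P, 2)), -4))) = Add(6, Mul(-3, Mul(16, Pow(P, 2)))) = Add(6, Mul(-48, Pow(P, 2))))
Pow(Add(Function('x')(M, 7), -39), 2) = Pow(Add(Add(6, Mul(-48, Pow(7, 2))), -39), 2) = Pow(Add(Add(6, Mul(-48, 49)), -39), 2) = Pow(Add(Add(6, -2352), -39), 2) = Pow(Add(-2346, -39), 2) = Pow(-2385, 2) = 5688225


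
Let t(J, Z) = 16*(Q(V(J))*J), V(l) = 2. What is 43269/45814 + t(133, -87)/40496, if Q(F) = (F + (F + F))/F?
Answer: 127793625/115955234 ≈ 1.1021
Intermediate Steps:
Q(F) = 3 (Q(F) = (F + 2*F)/F = (3*F)/F = 3)
t(J, Z) = 48*J (t(J, Z) = 16*(3*J) = 48*J)
43269/45814 + t(133, -87)/40496 = 43269/45814 + (48*133)/40496 = 43269*(1/45814) + 6384*(1/40496) = 43269/45814 + 399/2531 = 127793625/115955234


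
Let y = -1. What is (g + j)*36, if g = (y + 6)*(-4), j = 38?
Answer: 648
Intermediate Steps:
g = -20 (g = (-1 + 6)*(-4) = 5*(-4) = -20)
(g + j)*36 = (-20 + 38)*36 = 18*36 = 648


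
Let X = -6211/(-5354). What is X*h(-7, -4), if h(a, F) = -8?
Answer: -24844/2677 ≈ -9.2805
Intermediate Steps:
X = 6211/5354 (X = -6211*(-1/5354) = 6211/5354 ≈ 1.1601)
X*h(-7, -4) = (6211/5354)*(-8) = -24844/2677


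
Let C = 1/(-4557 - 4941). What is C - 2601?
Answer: -24704299/9498 ≈ -2601.0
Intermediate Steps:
C = -1/9498 (C = 1/(-9498) = -1/9498 ≈ -0.00010529)
C - 2601 = -1/9498 - 2601 = -24704299/9498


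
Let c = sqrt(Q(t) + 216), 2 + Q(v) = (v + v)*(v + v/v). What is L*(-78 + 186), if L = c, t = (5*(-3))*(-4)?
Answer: 108*sqrt(7534) ≈ 9374.3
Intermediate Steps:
t = 60 (t = -15*(-4) = 60)
Q(v) = -2 + 2*v*(1 + v) (Q(v) = -2 + (v + v)*(v + v/v) = -2 + (2*v)*(v + 1) = -2 + (2*v)*(1 + v) = -2 + 2*v*(1 + v))
c = sqrt(7534) (c = sqrt((-2 + 2*60 + 2*60**2) + 216) = sqrt((-2 + 120 + 2*3600) + 216) = sqrt((-2 + 120 + 7200) + 216) = sqrt(7318 + 216) = sqrt(7534) ≈ 86.799)
L = sqrt(7534) ≈ 86.799
L*(-78 + 186) = sqrt(7534)*(-78 + 186) = sqrt(7534)*108 = 108*sqrt(7534)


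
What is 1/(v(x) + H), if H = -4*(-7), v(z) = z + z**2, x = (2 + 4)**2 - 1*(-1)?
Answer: 1/1434 ≈ 0.00069735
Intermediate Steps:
x = 37 (x = 6**2 + 1 = 36 + 1 = 37)
H = 28
1/(v(x) + H) = 1/(37*(1 + 37) + 28) = 1/(37*38 + 28) = 1/(1406 + 28) = 1/1434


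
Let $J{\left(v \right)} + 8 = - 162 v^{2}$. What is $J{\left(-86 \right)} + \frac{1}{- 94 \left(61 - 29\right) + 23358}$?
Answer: $- \frac{24382555999}{20350} \approx -1.1982 \cdot 10^{6}$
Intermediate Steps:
$J{\left(v \right)} = -8 - 162 v^{2}$
$J{\left(-86 \right)} + \frac{1}{- 94 \left(61 - 29\right) + 23358} = \left(-8 - 162 \left(-86\right)^{2}\right) + \frac{1}{- 94 \left(61 - 29\right) + 23358} = \left(-8 - 1198152\right) + \frac{1}{\left(-94\right) 32 + 23358} = \left(-8 - 1198152\right) + \frac{1}{-3008 + 23358} = -1198160 + \frac{1}{20350} = - \frac{24382555999}{20350}$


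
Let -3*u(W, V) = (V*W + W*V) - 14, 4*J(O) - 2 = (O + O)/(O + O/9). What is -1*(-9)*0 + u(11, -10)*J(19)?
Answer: 741/10 ≈ 74.100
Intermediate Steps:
J(O) = 19/20 (J(O) = ½ + ((O + O)/(O + O/9))/4 = ½ + ((2*O)/(O + O*(⅑)))/4 = ½ + ((2*O)/(O + O/9))/4 = ½ + ((2*O)/((10*O/9)))/4 = ½ + ((2*O)*(9/(10*O)))/4 = ½ + (¼)*(9/5) = ½ + 9/20 = 19/20)
u(W, V) = 14/3 - 2*V*W/3 (u(W, V) = -((V*W + W*V) - 14)/3 = -((V*W + V*W) - 14)/3 = -(2*V*W - 14)/3 = -(-14 + 2*V*W)/3 = 14/3 - 2*V*W/3)
-1*(-9)*0 + u(11, -10)*J(19) = -1*(-9)*0 + (14/3 - ⅔*(-10)*11)*(19/20) = 9*0 + (14/3 + 220/3)*(19/20) = 0 + 78*(19/20) = 0 + 741/10 = 741/10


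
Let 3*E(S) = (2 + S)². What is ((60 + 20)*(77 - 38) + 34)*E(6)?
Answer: 201856/3 ≈ 67285.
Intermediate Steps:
E(S) = (2 + S)²/3
((60 + 20)*(77 - 38) + 34)*E(6) = ((60 + 20)*(77 - 38) + 34)*((2 + 6)²/3) = (80*39 + 34)*((⅓)*8²) = (3120 + 34)*((⅓)*64) = 3154*(64/3) = 201856/3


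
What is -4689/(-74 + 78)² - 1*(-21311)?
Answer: 336287/16 ≈ 21018.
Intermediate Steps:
-4689/(-74 + 78)² - 1*(-21311) = -4689/(4²) + 21311 = -4689/16 + 21311 = 336287/16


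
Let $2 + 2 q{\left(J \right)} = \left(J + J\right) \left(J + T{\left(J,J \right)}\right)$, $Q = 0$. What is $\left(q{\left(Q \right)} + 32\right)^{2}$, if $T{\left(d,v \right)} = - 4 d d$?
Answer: $961$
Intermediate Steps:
$T{\left(d,v \right)} = - 4 d^{2}$
$q{\left(J \right)} = -1 + J \left(J - 4 J^{2}\right)$ ($q{\left(J \right)} = -1 + \frac{\left(J + J\right) \left(J - 4 J^{2}\right)}{2} = -1 + \frac{2 J \left(J - 4 J^{2}\right)}{2} = -1 + J \left(J - 4 J^{2}\right)$)
$\left(q{\left(Q \right)} + 32\right)^{2} = \left(\left(-1 + 0^{2} - 4 \cdot 0^{3}\right) + 32\right)^{2} = \left(\left(-1 + 0 - 0\right) + 32\right)^{2} = \left(\left(-1 + 0 + 0\right) + 32\right)^{2} = \left(-1 + 32\right)^{2} = 31^{2} = 961$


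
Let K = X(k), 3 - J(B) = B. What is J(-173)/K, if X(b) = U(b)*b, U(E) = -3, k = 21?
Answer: -176/63 ≈ -2.7937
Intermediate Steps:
J(B) = 3 - B
X(b) = -3*b
K = -63 (K = -3*21 = -63)
J(-173)/K = (3 - 1*(-173))/(-63) = (3 + 173)*(-1/63) = 176*(-1/63) = -176/63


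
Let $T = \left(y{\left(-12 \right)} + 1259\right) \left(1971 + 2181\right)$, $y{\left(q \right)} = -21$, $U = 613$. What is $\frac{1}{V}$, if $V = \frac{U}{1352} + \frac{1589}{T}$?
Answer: $\frac{868689744}{394134527} \approx 2.204$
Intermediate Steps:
$T = 5140176$ ($T = \left(-21 + 1259\right) \left(1971 + 2181\right) = 1238 \cdot 4152 = 5140176$)
$V = \frac{394134527}{868689744}$ ($V = \frac{613}{1352} + \frac{1589}{5140176} = \frac{394134527}{868689744} \approx 0.45371$)
$\frac{1}{V} = \frac{1}{\frac{394134527}{868689744}} = \frac{868689744}{394134527}$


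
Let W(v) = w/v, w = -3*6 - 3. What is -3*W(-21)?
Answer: -3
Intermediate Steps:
w = -21 (w = -18 - 3 = -21)
W(v) = -21/v
-3*W(-21) = -(-63)/(-21) = -(-63)*(-1)/21 = -3*1 = -3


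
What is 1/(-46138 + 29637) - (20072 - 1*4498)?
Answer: -256986575/16501 ≈ -15574.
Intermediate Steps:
1/(-46138 + 29637) - (20072 - 1*4498) = 1/(-16501) - (20072 - 4498) = -1/16501 - 1*15574 = -1/16501 - 15574 = -256986575/16501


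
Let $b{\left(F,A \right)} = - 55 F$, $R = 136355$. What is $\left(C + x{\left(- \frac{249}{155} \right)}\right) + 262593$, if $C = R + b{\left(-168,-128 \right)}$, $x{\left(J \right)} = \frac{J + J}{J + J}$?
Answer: $408189$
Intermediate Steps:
$x{\left(J \right)} = 1$ ($x{\left(J \right)} = \frac{2 J}{2 J} = 2 J \frac{1}{2 J} = 1$)
$C = 145595$ ($C = 136355 - -9240 = 136355 + 9240 = 145595$)
$\left(C + x{\left(- \frac{249}{155} \right)}\right) + 262593 = \left(145595 + 1\right) + 262593 = 145596 + 262593 = 408189$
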